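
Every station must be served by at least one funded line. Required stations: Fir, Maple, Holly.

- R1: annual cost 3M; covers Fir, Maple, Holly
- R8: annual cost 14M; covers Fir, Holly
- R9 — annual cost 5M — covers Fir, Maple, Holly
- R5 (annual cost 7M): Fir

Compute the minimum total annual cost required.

R1 alone covers Fir, Maple, Holly — every station.
Total annual cost: 3.
No cover costs less than 3.

3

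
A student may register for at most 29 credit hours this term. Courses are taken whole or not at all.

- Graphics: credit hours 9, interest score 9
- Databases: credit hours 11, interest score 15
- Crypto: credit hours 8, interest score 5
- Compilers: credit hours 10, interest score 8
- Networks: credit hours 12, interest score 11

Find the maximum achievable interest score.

Treat it as a binary knapsack problem.
Databases + Crypto + Compilers: credit hours 11 + 8 + 10 = 29 ≤ 29, interest score 15 + 5 + 8 = 28.
Graphics + Databases + Crypto: credit hours 9 + 11 + 8 = 28 ≤ 29, interest score 9 + 15 + 5 = 29.
Best is Graphics, Databases, and Crypto with total interest score 29.

29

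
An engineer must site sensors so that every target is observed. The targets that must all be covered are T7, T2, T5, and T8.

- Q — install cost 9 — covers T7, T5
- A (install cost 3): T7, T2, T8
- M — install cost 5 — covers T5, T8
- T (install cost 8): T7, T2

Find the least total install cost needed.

Choose A and M: together they cover T7, T2, T5, T8 — every target.
Total install cost: 3 + 5 = 8.

8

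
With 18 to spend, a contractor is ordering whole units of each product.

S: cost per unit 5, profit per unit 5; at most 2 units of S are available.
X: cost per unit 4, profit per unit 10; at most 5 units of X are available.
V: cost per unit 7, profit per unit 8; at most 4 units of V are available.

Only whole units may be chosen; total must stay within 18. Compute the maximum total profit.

4×X: cost 16 ≤ 18, profit 4·10 = 40.
1×S and 3×X: cost 17 ≤ 18, profit 1·5 + 3·10 = 35.
Best is 40.

40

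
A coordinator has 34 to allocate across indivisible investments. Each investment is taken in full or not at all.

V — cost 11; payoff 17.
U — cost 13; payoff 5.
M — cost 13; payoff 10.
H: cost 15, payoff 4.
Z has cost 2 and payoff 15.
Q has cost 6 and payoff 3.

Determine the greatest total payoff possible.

45

Allowing fractional choices, the relaxed optimum would be about 45.8, but investments are indivisible.
V + M + Z: cost 11 + 13 + 2 = 26 ≤ 34, payoff 17 + 10 + 15 = 42.
V + U + Z + Q: cost 11 + 13 + 2 + 6 = 32 ≤ 34, payoff 17 + 5 + 15 + 3 = 40.
V + M + Z + Q: cost 11 + 13 + 2 + 6 = 32 ≤ 34, payoff 17 + 10 + 15 + 3 = 45.
Best is V, M, Z, and Q with total payoff 45.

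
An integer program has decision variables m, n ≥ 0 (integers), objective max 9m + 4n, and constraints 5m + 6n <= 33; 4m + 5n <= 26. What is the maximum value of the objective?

The continuous relaxation peaks at (6.5, 0) with value 58.50; rounding to a feasible lattice point costs some objective.
(m,n)=(6,0): 5·6+6·0=30≤33, 4·6+5·0=24≤26, objective 54.
(m,n)=(5,1): 5·5+6·1=31≤33, 4·5+5·1=25≤26, objective 49.
(m,n)=(5,0): 5·5+6·0=25≤33, 4·5+5·0=20≤26, objective 45.
The best lattice point is (6,0), giving 54.

54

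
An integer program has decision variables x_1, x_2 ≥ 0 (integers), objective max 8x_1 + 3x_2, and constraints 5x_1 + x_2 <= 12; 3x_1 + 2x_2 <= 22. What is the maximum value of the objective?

The continuous relaxation peaks at (0.286, 10.6) with value 34.00; rounding to a feasible lattice point costs some objective.
(x_1,x_2)=(0,11) is feasible, giving 33.
(x_1,x_2)=(0,10) is feasible, giving 30.
(x_1,x_2)=(0,9) is feasible, giving 27.
Maximum is 33 at (x_1,x_2)=(0,11).

33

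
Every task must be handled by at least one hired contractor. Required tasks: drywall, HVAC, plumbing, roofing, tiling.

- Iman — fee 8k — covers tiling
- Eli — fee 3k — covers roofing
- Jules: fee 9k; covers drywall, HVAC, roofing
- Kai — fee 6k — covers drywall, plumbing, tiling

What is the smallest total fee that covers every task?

15

The greedy cost-per-new-task heuristic would pick Kai, Eli, and Jules for 18, but a cheaper cover exists.
Choose Jules and Kai: together they cover drywall, HVAC, plumbing, roofing, tiling — every task.
Total fee: 9 + 6 = 15.
No cover costs less than 15.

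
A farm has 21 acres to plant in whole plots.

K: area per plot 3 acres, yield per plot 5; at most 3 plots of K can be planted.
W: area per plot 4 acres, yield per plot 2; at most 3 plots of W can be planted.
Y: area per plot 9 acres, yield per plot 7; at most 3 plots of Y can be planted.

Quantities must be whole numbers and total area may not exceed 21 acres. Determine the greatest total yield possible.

22

K has the best ratio (5/3); taking only K gives at most 3×5 = 15 (stopped by the supply cap of 3).
Mixing does better — 3×K and 1×Y: area 18 ≤ 21, yield 3·5 + 1·7 = 22.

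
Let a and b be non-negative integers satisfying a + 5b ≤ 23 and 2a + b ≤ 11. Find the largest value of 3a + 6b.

Relaxing integrality, the LP optimum is 34.00 at (a,b) = (3.56, 3.89), which is not an integer point.
(a,b)=(3,4): 1·3+5·4=23≤23, 2·3+1·4=10≤11, objective 33.
(a,b)=(2,4): 1·2+5·4=22≤23, 2·2+1·4=8≤11, objective 30.
(a,b)=(4,3): 1·4+5·3=19≤23, 2·4+1·3=11≤11, objective 30.
(a,b)=(3,3): 1·3+5·3=18≤23, 2·3+1·3=9≤11, objective 27.
No feasible integer point exceeds 33.

33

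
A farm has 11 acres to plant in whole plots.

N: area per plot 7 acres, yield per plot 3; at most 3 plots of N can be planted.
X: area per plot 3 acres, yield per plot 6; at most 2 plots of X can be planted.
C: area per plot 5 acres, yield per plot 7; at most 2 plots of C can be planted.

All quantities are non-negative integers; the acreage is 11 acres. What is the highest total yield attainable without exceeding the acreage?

This is a bounded integer knapsack.
2×X and 1×C: area 11 ≤ 11, yield 2·6 + 1·7 = 19.
2×C: area 10 ≤ 11, yield 2·7 = 14.
Best is 19.

19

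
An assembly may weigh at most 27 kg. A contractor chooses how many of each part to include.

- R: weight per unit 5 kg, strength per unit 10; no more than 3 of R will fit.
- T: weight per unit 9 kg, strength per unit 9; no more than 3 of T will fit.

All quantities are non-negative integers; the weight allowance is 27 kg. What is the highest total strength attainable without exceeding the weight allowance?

R has the best ratio (10/5); taking only R gives at most 3×10 = 30 (stopped by the supply cap of 3).
Mixing does better — 3×R and 1×T: weight 24 ≤ 27, strength 3·10 + 1·9 = 39.

39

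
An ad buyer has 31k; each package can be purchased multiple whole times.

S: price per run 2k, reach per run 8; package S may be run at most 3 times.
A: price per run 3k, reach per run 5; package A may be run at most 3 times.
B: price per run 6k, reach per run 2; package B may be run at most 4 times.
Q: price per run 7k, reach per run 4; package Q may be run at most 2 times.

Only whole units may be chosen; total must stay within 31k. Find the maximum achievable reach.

3×S, 3×A, 1×B, and 1×Q: price 28 ≤ 31, reach 3·8 + 3·5 + 1·2 + 1·4 = 45.
3×S, 3×A, and 2×Q: price 29 ≤ 31, reach 3·8 + 3·5 + 2·4 = 47.
Best is 47.

47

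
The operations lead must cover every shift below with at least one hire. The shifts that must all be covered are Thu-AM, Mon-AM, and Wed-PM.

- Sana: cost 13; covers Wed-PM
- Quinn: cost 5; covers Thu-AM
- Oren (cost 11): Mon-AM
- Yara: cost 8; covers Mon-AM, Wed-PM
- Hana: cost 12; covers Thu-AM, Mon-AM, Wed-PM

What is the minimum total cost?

This is a weighted set-cover instance.
The greedy cost-per-new-shift heuristic would pick Yara and Quinn for 13, but a cheaper cover exists.
Hana alone covers Thu-AM, Mon-AM, Wed-PM — every shift.
Total cost: 12.
No cover costs less than 12.

12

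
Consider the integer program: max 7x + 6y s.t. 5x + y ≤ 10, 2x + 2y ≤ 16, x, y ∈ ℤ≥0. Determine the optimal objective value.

48

The continuous relaxation peaks at (0.5, 7.5) with value 48.50; rounding to a feasible lattice point costs some objective.
(x,y)=(0,8): 5·0+1·8=8≤10, 2·0+2·8=16≤16, objective 48.
(x,y)=(0,7): 5·0+1·7=7≤10, 2·0+2·7=14≤16, objective 42.
The best lattice point is (0,8), giving 48.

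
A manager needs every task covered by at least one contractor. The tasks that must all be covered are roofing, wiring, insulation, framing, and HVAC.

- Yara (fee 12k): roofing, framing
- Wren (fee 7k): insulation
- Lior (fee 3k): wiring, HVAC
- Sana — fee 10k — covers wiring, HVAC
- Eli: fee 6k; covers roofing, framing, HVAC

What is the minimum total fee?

16

Choose Wren, Lior, and Eli: together they cover roofing, wiring, insulation, framing, HVAC — every task.
Total fee: 7 + 3 + 6 = 16.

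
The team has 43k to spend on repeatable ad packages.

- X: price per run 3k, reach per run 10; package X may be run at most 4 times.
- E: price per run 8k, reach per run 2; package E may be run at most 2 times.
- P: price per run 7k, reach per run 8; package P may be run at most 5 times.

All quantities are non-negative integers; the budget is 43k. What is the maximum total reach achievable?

Take 4×X and 4×P: price 40 ≤ 43, reach 4·10 + 4·8 = 72.
X has the best ratio (10/3) and is taken to its limit of 4; remaining capacity is filled optimally with the others.

72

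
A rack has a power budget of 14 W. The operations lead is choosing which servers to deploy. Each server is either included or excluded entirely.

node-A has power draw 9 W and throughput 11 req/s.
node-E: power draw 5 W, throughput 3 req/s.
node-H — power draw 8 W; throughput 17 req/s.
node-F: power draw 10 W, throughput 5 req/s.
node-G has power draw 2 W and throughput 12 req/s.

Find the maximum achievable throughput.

29

This is an integer program with binary decision variables.
Allowing fractional choices, the relaxed optimum would be about 33.9, but servers are indivisible.
node-A + node-G: power draw 9 + 2 = 11 ≤ 14, throughput 11 + 12 = 23.
node-H + node-G: power draw 8 + 2 = 10 ≤ 14, throughput 17 + 12 = 29.
node-E + node-H: power draw 5 + 8 = 13 ≤ 14, throughput 3 + 17 = 20.
Best is node-H and node-G with total throughput 29.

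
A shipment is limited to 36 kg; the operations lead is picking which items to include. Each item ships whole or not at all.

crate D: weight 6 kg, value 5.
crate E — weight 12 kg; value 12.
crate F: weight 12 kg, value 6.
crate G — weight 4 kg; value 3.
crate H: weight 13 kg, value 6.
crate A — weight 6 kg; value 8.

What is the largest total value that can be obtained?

This is a 0-1 knapsack instance.
Allowing fractional choices, the relaxed optimum would be about 32.0, but items are indivisible.
crate E + crate G + crate H + crate A: weight 12 + 4 + 13 + 6 = 35 ≤ 36, value 12 + 3 + 6 + 8 = 29.
crate E + crate F + crate G + crate A: weight 12 + 12 + 4 + 6 = 34 ≤ 36, value 12 + 6 + 3 + 8 = 29.
crate D + crate E + crate F + crate A: weight 6 + 12 + 12 + 6 = 36 ≤ 36, value 5 + 12 + 6 + 8 = 31.
Best is crate D, crate E, crate F, and crate A with total value 31.

31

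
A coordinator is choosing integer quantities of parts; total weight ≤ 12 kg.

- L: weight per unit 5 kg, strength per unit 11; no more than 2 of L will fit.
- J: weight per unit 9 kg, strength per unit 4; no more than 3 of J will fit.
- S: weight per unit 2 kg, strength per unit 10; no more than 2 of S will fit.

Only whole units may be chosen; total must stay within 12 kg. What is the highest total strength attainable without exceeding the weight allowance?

This is a bounded integer knapsack.
S has the best ratio (10/2); taking only S gives at most 2×10 = 20 (stopped by the supply cap of 2).
Mixing does better — 2×L and 1×S: weight 12 ≤ 12, strength 2·11 + 1·10 = 32.

32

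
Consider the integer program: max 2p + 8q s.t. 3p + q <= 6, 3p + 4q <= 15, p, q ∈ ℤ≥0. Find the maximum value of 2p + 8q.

The continuous relaxation peaks at (0, 3.75) with value 30.00; rounding to a feasible lattice point costs some objective.
(p,q)=(1,3): 3·1+1·3=6≤6, 3·1+4·3=15≤15, objective 26.
(p,q)=(0,3): 3·0+1·3=3≤6, 3·0+4·3=12≤15, objective 24.
(p,q)=(1,2): 3·1+1·2=5≤6, 3·1+4·2=11≤15, objective 18.
Maximum is 26 at (p,q)=(1,3).

26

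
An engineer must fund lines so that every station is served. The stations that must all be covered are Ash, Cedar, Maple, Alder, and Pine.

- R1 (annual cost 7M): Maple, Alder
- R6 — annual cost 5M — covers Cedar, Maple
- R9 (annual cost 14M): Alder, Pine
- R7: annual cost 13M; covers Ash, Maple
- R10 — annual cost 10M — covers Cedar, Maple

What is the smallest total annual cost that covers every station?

32

This is an integer covering problem.
The greedy cost-per-new-station heuristic would pick R6, R1, R7, and R9 for 39, but a cheaper cover exists.
Choose R6, R9, and R7: together they cover Ash, Cedar, Maple, Alder, Pine — every station.
Total annual cost: 5 + 14 + 13 = 32.
No cover costs less than 32.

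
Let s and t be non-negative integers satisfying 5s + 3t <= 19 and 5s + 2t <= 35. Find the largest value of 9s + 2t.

29

(s,t)=(3,1): 5·3+3·1=18≤19, 5·3+2·1=17≤35, objective 29.
(s,t)=(3,0): 5·3+3·0=15≤19, 5·3+2·0=15≤35, objective 27.
(s,t)=(2,2): 5·2+3·2=16≤19, 5·2+2·2=14≤35, objective 22.
The best lattice point is (3,1), giving 29.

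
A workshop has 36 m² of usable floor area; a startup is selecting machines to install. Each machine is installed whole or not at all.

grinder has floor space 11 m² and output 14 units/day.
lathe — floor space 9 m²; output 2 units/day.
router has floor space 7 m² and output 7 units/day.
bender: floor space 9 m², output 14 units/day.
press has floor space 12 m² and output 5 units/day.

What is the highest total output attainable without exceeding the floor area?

This is a 0-1 knapsack instance.
Allowing fractional choices, the relaxed optimum would be about 38.8, but machines are indivisible.
grinder + lathe + router + bender: floor space 11 + 9 + 7 + 9 = 36 ≤ 36, output 14 + 2 + 7 + 14 = 37.
grinder + router + bender: floor space 11 + 7 + 9 = 27 ≤ 36, output 14 + 7 + 14 = 35.
Best is grinder, lathe, router, and bender with total output 37.

37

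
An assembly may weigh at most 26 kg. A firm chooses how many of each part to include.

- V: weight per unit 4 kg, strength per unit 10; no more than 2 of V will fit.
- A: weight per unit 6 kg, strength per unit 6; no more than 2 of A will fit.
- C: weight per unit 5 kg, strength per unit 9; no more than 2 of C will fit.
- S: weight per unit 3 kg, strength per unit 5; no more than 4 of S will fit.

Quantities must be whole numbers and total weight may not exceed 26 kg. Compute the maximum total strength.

49

1×V, 2×C, and 4×S: weight 26 ≤ 26, strength 1·10 + 2·9 + 4·5 = 48.
2×V, 1×C, and 4×S: weight 25 ≤ 26, strength 2·10 + 1·9 + 4·5 = 49.
Best is 49.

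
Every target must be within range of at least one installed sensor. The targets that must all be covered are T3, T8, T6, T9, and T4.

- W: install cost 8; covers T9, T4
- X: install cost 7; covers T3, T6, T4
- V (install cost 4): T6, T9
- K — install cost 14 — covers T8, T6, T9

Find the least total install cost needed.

The greedy cost-per-new-target heuristic would pick V, X, and K for 25, but a cheaper cover exists.
Choose X and K: together they cover T3, T8, T6, T9, T4 — every target.
Total install cost: 7 + 14 = 21.
No cover costs less than 21.

21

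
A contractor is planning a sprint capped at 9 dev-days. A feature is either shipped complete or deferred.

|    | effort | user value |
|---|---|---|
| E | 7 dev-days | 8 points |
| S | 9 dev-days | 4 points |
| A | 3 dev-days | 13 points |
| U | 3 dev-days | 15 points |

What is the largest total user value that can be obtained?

28

Treat it as a binary knapsack problem.
Allowing fractional choices, the relaxed optimum would be about 31.4, but features are indivisible.
U: effort 3 ≤ 9, user value 15.
A + U: effort 3 + 3 = 6 ≤ 9, user value 13 + 15 = 28.
A: effort 3 ≤ 9, user value 13.
Best is A and U with total user value 28.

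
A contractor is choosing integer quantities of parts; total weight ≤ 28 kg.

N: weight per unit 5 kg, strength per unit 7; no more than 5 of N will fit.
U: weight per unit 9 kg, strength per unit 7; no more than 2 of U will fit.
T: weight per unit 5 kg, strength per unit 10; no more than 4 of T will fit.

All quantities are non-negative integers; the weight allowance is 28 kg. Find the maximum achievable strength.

T has the best ratio (10/5); taking only T gives at most 4×10 = 40 (stopped by the supply cap of 4).
Mixing does better — 1×N and 4×T: weight 25 ≤ 28, strength 1·7 + 4·10 = 47.

47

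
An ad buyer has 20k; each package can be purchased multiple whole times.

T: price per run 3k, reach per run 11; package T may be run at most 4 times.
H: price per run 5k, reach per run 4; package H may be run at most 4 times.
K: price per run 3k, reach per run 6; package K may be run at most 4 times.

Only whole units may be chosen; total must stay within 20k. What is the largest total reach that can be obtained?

56

This is a bounded integer knapsack.
4×T, 1×H, and 1×K: price 20 ≤ 20, reach 4·11 + 1·4 + 1·6 = 54.
4×T and 2×K: price 18 ≤ 20, reach 4·11 + 2·6 = 56.
Best is 56.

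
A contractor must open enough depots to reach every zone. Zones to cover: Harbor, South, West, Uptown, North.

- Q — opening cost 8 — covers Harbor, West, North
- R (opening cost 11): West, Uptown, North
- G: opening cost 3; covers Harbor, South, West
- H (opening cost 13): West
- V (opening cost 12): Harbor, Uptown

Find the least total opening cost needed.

14

This is a weighted set-cover instance.
Choose R and G: together they cover Harbor, South, West, Uptown, North — every zone.
Total opening cost: 11 + 3 = 14.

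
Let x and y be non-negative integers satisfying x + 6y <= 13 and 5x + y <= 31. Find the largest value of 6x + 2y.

Relaxing integrality, the LP optimum is 38.14 at (x,y) = (5.97, 1.17), which is not an integer point.
(x,y)=(6,1) is feasible, giving 38.
(x,y)=(6,0) is feasible, giving 36.
(x,y)=(5,1) is feasible, giving 32.
Maximum is 38 at (x,y)=(6,1).

38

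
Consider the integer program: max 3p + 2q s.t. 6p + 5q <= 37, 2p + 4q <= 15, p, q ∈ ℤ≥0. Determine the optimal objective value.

18

Relaxing integrality, the LP optimum is 18.50 at (p,q) = (6.17, 0), which is not an integer point.
(p,q)=(6,0): 6·6+5·0=36≤37, 2·6+4·0=12≤15, objective 18.
(p,q)=(5,1): 6·5+5·1=35≤37, 2·5+4·1=14≤15, objective 17.
(p,q)=(5,0): 6·5+5·0=30≤37, 2·5+4·0=10≤15, objective 15.
The best lattice point is (6,0), giving 18.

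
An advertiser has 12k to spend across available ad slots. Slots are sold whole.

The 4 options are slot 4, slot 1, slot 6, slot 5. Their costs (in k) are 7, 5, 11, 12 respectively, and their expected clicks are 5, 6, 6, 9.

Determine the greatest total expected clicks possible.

This is an integer program with binary decision variables.
slot 4 + slot 1: cost 7 + 5 = 12 ≤ 12, expected clicks 5 + 6 = 11.
slot 5: cost 12 ≤ 12, expected clicks 9.
slot 1: cost 5 ≤ 12, expected clicks 6.
Best is slot 4 and slot 1 with total expected clicks 11.

11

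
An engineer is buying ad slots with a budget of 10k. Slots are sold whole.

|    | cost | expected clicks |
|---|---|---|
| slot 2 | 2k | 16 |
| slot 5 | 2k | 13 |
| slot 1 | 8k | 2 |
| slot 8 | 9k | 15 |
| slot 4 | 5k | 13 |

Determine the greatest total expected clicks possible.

42

Allowing fractional choices, the relaxed optimum would be about 43.7, but ad slots are indivisible.
slot 2 + slot 5: cost 2 + 2 = 4 ≤ 10, expected clicks 16 + 13 = 29.
slot 2 + slot 5 + slot 4: cost 2 + 2 + 5 = 9 ≤ 10, expected clicks 16 + 13 + 13 = 42.
Best is slot 2, slot 5, and slot 4 with total expected clicks 42.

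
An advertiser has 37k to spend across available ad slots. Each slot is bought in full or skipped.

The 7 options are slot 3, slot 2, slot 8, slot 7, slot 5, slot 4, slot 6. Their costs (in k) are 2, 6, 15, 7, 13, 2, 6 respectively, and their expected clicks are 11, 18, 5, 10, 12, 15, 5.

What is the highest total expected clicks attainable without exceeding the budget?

71

Treat it as a binary knapsack problem.
slot 3 + slot 2 + slot 7 + slot 5 + slot 4 + slot 6: cost 2 + 6 + 7 + 13 + 2 + 6 = 36 ≤ 37, expected clicks 11 + 18 + 10 + 12 + 15 + 5 = 71.
slot 3 + slot 2 + slot 7 + slot 5 + slot 4: cost 2 + 6 + 7 + 13 + 2 = 30 ≤ 37, expected clicks 11 + 18 + 10 + 12 + 15 = 66.
Best is slot 3, slot 2, slot 7, slot 5, slot 4, and slot 6 with total expected clicks 71.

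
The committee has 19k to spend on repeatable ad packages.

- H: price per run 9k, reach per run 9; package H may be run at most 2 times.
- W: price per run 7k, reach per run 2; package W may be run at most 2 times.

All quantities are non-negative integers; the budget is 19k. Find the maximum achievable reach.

Take 2×H: price 18 ≤ 19, reach 2·9 = 18.
H has the best ratio (9/9) and is taken to its limit of 2; remaining capacity is filled optimally with the others.

18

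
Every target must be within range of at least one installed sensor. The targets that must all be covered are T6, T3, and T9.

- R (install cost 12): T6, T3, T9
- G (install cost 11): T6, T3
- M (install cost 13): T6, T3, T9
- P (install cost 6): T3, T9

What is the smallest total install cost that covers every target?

The greedy cost-per-new-target heuristic would pick P and G for 17, but a cheaper cover exists.
R alone covers T6, T3, T9 — every target.
Total install cost: 12.
No cover costs less than 12.

12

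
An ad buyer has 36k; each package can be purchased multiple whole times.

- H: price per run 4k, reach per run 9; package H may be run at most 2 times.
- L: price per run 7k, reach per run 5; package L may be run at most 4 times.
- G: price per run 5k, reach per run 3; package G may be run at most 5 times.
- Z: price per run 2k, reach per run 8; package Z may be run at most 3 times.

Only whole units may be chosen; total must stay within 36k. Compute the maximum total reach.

This is a bounded integer knapsack.
Z has the best ratio (8/2); taking only Z gives at most 3×8 = 24 (stopped by the supply cap of 3).
Mixing does better — 2×H, 3×L, and 3×Z: price 35 ≤ 36, reach 2·9 + 3·5 + 3·8 = 57.

57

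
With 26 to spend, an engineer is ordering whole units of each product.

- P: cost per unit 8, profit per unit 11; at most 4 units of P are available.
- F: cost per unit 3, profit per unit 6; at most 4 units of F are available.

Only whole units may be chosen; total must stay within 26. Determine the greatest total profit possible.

40

F has the best ratio (6/3); taking only F gives at most 4×6 = 24 (stopped by the supply cap of 4).
Mixing does better — 2×P and 3×F: cost 25 ≤ 26, profit 2·11 + 3·6 = 40.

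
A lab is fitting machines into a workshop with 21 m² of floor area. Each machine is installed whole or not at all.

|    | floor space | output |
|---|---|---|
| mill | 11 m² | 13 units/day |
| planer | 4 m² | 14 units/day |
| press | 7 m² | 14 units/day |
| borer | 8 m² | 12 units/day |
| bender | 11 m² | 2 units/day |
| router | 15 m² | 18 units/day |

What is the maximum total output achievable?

40

Treat it as a binary knapsack problem.
Allowing fractional choices, the relaxed optimum would be about 42.4, but machines are indivisible.
planer + press: floor space 4 + 7 = 11 ≤ 21, output 14 + 14 = 28.
planer + press + borer: floor space 4 + 7 + 8 = 19 ≤ 21, output 14 + 14 + 12 = 40.
planer + router: floor space 4 + 15 = 19 ≤ 21, output 14 + 18 = 32.
Best is planer, press, and borer with total output 40.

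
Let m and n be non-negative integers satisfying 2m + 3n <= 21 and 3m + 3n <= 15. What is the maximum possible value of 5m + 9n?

45

(m,n)=(0,5): 2·0+3·5=15≤21, 3·0+3·5=15≤15, objective 45.
(m,n)=(1,4): 2·1+3·4=14≤21, 3·1+3·4=15≤15, objective 41.
(m,n)=(0,4): 2·0+3·4=12≤21, 3·0+3·4=12≤15, objective 36.
No feasible integer point exceeds 45.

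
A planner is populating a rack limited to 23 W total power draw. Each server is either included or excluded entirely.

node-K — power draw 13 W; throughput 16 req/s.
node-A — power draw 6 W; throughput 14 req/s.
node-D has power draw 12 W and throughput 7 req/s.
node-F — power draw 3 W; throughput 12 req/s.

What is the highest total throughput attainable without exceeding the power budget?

Allowing fractional choices, the relaxed optimum would be about 42.6, but servers are indivisible.
node-A + node-D + node-F: power draw 6 + 12 + 3 = 21 ≤ 23, throughput 14 + 7 + 12 = 33.
node-K + node-A: power draw 13 + 6 = 19 ≤ 23, throughput 16 + 14 = 30.
node-K + node-A + node-F: power draw 13 + 6 + 3 = 22 ≤ 23, throughput 16 + 14 + 12 = 42.
Best is node-K, node-A, and node-F with total throughput 42.

42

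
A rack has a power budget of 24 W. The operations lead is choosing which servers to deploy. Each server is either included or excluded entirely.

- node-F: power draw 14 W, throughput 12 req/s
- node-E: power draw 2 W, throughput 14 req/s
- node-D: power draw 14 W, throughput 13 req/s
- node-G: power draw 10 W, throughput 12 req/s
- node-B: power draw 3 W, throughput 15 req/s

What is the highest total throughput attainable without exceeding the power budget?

42

Allowing fractional choices, the relaxed optimum would be about 49.4, but servers are indivisible.
node-E + node-D + node-B: power draw 2 + 14 + 3 = 19 ≤ 24, throughput 14 + 13 + 15 = 42.
node-F + node-E + node-B: power draw 14 + 2 + 3 = 19 ≤ 24, throughput 12 + 14 + 15 = 41.
node-E + node-G + node-B: power draw 2 + 10 + 3 = 15 ≤ 24, throughput 14 + 12 + 15 = 41.
Best is node-E, node-D, and node-B with total throughput 42.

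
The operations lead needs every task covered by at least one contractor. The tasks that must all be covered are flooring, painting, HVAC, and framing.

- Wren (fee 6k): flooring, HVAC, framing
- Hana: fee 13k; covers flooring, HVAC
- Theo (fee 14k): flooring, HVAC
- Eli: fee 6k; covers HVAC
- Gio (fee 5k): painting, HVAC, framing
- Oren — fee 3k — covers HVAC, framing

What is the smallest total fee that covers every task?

11

This is an integer covering problem.
Choose Wren and Gio: together they cover flooring, painting, HVAC, framing — every task.
Total fee: 6 + 5 = 11.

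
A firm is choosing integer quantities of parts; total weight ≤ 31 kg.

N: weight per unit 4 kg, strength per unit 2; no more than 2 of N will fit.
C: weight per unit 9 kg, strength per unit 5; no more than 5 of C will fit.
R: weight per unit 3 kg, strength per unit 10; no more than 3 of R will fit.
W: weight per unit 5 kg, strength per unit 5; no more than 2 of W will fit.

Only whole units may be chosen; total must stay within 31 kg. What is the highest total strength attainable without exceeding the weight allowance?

R has the best ratio (10/3); taking only R gives at most 3×10 = 30 (stopped by the supply cap of 3).
Mixing does better — 1×C, 3×R, and 2×W: weight 28 ≤ 31, strength 1·5 + 3·10 + 2·5 = 45.

45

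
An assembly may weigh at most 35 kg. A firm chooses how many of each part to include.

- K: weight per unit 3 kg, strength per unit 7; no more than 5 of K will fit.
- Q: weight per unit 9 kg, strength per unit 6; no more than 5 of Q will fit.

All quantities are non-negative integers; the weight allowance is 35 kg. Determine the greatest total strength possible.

K has the best ratio (7/3); taking only K gives at most 5×7 = 35 (stopped by the supply cap of 5).
Mixing does better — 5×K and 2×Q: weight 33 ≤ 35, strength 5·7 + 2·6 = 47.

47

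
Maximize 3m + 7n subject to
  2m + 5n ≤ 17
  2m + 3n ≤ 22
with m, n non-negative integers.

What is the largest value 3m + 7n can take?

The continuous relaxation peaks at (8.5, 0) with value 25.50; rounding to a feasible lattice point costs some objective.
(m,n)=(6,1): 2·6+5·1=17≤17, 2·6+3·1=15≤22, objective 25.
(m,n)=(8,0): 2·8+5·0=16≤17, 2·8+3·0=16≤22, objective 24.
(m,n)=(5,1): 2·5+5·1=15≤17, 2·5+3·1=13≤22, objective 22.
(m,n)=(7,0): 2·7+5·0=14≤17, 2·7+3·0=14≤22, objective 21.
Maximum is 25 at (m,n)=(6,1).

25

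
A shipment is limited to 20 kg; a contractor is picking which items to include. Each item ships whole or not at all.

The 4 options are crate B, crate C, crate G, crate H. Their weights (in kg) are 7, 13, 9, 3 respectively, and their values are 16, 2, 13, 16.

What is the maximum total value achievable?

Take crate B, crate G, and crate H: weight 7 + 9 + 3 = 19 ≤ 20, value 16 + 13 + 16 = 45.
No other feasible combination does better.

45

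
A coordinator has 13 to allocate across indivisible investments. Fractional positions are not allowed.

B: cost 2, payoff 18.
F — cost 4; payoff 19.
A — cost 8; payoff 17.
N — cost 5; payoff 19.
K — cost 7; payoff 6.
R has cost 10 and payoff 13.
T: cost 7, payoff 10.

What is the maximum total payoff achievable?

This is a 0-1 knapsack instance.
Allowing fractional choices, the relaxed optimum would be about 60.2, but investments are indivisible.
B + F + T: cost 2 + 4 + 7 = 13 ≤ 13, payoff 18 + 19 + 10 = 47.
B + F + K: cost 2 + 4 + 7 = 13 ≤ 13, payoff 18 + 19 + 6 = 43.
B + F + N: cost 2 + 4 + 5 = 11 ≤ 13, payoff 18 + 19 + 19 = 56.
Best is B, F, and N with total payoff 56.

56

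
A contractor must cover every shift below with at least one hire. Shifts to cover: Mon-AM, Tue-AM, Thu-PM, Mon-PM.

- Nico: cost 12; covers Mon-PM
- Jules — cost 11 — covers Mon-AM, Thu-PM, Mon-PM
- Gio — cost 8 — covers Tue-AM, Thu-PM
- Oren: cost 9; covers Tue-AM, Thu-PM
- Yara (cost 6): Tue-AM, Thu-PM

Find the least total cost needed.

Choose Jules and Yara: together they cover Mon-AM, Tue-AM, Thu-PM, Mon-PM — every shift.
Total cost: 11 + 6 = 17.
No cover costs less than 17.

17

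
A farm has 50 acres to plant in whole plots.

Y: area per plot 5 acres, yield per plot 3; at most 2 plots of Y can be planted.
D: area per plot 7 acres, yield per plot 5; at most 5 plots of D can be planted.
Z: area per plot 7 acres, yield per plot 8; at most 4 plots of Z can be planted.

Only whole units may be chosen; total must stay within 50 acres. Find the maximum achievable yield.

47

3×D and 4×Z: area 49 ≤ 50, yield 3·5 + 4·8 = 47.
1×Y, 2×D, and 4×Z: area 47 ≤ 50, yield 1·3 + 2·5 + 4·8 = 45.
Best is 47.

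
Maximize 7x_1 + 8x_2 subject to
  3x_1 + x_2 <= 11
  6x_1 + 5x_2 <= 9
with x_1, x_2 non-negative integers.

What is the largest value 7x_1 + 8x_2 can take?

8

Relaxing integrality, the LP optimum is 14.40 at (x_1,x_2) = (0, 1.8), which is not an integer point.
(x_1,x_2)=(0,1): 3·0+1·1=1≤11, 6·0+5·1=5≤9, objective 8.
(x_1,x_2)=(1,0): 3·1+1·0=3≤11, 6·1+5·0=6≤9, objective 7.
(x_1,x_2)=(0,0): 3·0+1·0=0≤11, 6·0+5·0=0≤9, objective 0.
Maximum is 8 at (x_1,x_2)=(0,1).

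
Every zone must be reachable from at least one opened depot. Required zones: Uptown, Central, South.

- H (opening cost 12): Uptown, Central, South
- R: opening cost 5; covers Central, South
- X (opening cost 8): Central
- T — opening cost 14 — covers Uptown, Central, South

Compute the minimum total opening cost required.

12

The greedy cost-per-new-zone heuristic would pick R and H for 17, but a cheaper cover exists.
H alone covers Uptown, Central, South — every zone.
Total opening cost: 12.
No cover costs less than 12.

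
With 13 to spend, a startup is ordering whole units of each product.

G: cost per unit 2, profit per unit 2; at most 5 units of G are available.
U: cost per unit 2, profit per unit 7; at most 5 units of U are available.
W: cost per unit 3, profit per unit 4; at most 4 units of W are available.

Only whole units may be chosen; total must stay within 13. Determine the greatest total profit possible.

39

U has the best ratio (7/2); taking only U gives at most 5×7 = 35 (stopped by the supply cap of 5).
Mixing does better — 5×U and 1×W: cost 13 ≤ 13, profit 5·7 + 1·4 = 39.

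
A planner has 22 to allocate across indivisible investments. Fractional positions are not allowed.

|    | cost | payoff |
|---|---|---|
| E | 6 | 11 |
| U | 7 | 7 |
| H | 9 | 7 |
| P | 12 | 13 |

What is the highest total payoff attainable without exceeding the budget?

Allowing fractional choices, the relaxed optimum would be about 28.0, but investments are indivisible.
U + P: cost 7 + 12 = 19 ≤ 22, payoff 7 + 13 = 20.
E + U + H: cost 6 + 7 + 9 = 22 ≤ 22, payoff 11 + 7 + 7 = 25.
E + P: cost 6 + 12 = 18 ≤ 22, payoff 11 + 13 = 24.
Best is E, U, and H with total payoff 25.

25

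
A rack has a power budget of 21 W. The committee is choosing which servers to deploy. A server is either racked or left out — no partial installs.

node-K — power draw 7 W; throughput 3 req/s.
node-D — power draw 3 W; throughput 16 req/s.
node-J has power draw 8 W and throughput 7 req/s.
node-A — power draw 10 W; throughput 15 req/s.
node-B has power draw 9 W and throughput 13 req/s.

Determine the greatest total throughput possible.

Allowing fractional choices, the relaxed optimum would be about 42.6, but servers are indivisible.
node-K + node-D + node-A: power draw 7 + 3 + 10 = 20 ≤ 21, throughput 3 + 16 + 15 = 34.
node-D + node-J + node-B: power draw 3 + 8 + 9 = 20 ≤ 21, throughput 16 + 7 + 13 = 36.
node-D + node-J + node-A: power draw 3 + 8 + 10 = 21 ≤ 21, throughput 16 + 7 + 15 = 38.
Best is node-D, node-J, and node-A with total throughput 38.

38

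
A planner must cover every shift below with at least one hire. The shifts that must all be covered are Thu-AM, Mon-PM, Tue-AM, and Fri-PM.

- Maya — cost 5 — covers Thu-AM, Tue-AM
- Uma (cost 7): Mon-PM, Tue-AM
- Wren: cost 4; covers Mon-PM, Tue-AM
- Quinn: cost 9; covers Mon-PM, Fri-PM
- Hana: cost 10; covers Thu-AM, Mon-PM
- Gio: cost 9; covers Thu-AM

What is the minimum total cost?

The greedy cost-per-new-shift heuristic would pick Wren, Maya, and Quinn for 18, but a cheaper cover exists.
Choose Maya and Quinn: together they cover Thu-AM, Mon-PM, Tue-AM, Fri-PM — every shift.
Total cost: 5 + 9 = 14.
No cover costs less than 14.

14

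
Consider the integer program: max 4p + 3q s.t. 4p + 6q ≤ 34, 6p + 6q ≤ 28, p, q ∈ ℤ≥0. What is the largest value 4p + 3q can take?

16

(p,q)=(4,0): 4·4+6·0=16≤34, 6·4+6·0=24≤28, objective 16.
(p,q)=(3,1): 4·3+6·1=18≤34, 6·3+6·1=24≤28, objective 15.
(p,q)=(3,0): 4·3+6·0=12≤34, 6·3+6·0=18≤28, objective 12.
Maximum is 16 at (p,q)=(4,0).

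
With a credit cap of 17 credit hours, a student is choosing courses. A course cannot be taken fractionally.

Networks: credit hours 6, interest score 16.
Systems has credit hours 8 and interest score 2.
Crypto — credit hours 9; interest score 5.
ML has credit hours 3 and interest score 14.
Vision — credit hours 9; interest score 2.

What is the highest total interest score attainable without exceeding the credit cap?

32

Allowing fractional choices, the relaxed optimum would be about 34.4, but courses are indivisible.
Networks + Crypto: credit hours 6 + 9 = 15 ≤ 17, interest score 16 + 5 = 21.
Networks + ML: credit hours 6 + 3 = 9 ≤ 17, interest score 16 + 14 = 30.
Networks + Systems + ML: credit hours 6 + 8 + 3 = 17 ≤ 17, interest score 16 + 2 + 14 = 32.
Best is Networks, Systems, and ML with total interest score 32.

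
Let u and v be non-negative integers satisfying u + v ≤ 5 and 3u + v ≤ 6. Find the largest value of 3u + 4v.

20

(u,v)=(0,5) is feasible, giving 20.
(u,v)=(0,4) is feasible, giving 16.
Maximum is 20 at (u,v)=(0,5).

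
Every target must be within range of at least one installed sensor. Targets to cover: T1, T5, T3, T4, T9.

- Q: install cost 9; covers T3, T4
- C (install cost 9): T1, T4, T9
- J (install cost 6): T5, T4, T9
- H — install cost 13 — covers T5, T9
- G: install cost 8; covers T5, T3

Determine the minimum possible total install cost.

17

Choose C and G: together they cover T1, T5, T3, T4, T9 — every target.
Total install cost: 9 + 8 = 17.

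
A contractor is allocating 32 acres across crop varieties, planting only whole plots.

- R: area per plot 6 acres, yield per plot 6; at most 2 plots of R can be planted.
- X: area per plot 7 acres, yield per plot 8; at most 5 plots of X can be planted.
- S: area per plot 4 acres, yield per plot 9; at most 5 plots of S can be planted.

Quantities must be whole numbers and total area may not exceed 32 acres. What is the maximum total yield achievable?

S has the best ratio (9/4); taking only S gives at most 5×9 = 45 (stopped by the supply cap of 5).
Mixing does better — 2×R and 5×S: area 32 ≤ 32, yield 2·6 + 5·9 = 57.

57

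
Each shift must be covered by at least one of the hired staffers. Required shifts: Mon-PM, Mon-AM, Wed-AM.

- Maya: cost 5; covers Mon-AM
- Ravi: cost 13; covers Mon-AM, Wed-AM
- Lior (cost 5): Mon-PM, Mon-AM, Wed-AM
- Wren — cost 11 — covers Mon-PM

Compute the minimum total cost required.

5

This is an integer covering problem.
Lior alone covers Mon-PM, Mon-AM, Wed-AM — every shift.
Total cost: 5.
No cover costs less than 5.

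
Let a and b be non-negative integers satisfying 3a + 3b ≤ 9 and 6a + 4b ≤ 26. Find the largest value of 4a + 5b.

15

(a,b)=(0,3): 3·0+3·3=9≤9, 6·0+4·3=12≤26, objective 15.
(a,b)=(1,2): 3·1+3·2=9≤9, 6·1+4·2=14≤26, objective 14.
(a,b)=(0,2): 3·0+3·2=6≤9, 6·0+4·2=8≤26, objective 10.
The best lattice point is (0,3), giving 15.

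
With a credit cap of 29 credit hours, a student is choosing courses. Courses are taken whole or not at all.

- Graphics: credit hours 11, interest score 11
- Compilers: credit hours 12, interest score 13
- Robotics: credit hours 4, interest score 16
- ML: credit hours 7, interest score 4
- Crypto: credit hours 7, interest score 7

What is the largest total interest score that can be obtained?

40

Graphics + Robotics + ML + Crypto: credit hours 11 + 4 + 7 + 7 = 29 ≤ 29, interest score 11 + 16 + 4 + 7 = 38.
Graphics + Compilers + Robotics: credit hours 11 + 12 + 4 = 27 ≤ 29, interest score 11 + 13 + 16 = 40.
Compilers + Robotics + Crypto: credit hours 12 + 4 + 7 = 23 ≤ 29, interest score 13 + 16 + 7 = 36.
Best is Graphics, Compilers, and Robotics with total interest score 40.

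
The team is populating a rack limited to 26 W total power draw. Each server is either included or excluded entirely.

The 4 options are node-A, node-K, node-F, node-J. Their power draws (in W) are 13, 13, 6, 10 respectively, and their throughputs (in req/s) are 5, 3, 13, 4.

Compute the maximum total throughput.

node-F + node-J: power draw 6 + 10 = 16 ≤ 26, throughput 13 + 4 = 17.
node-A + node-F: power draw 13 + 6 = 19 ≤ 26, throughput 5 + 13 = 18.
Best is node-A and node-F with total throughput 18.

18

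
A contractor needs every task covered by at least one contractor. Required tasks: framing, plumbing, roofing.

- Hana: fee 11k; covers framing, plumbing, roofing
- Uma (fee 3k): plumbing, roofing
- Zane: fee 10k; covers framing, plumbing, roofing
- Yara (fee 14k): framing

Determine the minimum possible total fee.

10

The greedy cost-per-new-task heuristic would pick Uma and Zane for 13, but a cheaper cover exists.
Zane alone covers framing, plumbing, roofing — every task.
Total fee: 10.
No cover costs less than 10.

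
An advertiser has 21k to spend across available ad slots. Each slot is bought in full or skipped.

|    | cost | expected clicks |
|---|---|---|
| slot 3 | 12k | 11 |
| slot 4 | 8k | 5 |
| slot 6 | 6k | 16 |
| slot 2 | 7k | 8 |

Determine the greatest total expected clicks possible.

29

slot 3 + slot 6: cost 12 + 6 = 18 ≤ 21, expected clicks 11 + 16 = 27.
slot 6 + slot 2: cost 6 + 7 = 13 ≤ 21, expected clicks 16 + 8 = 24.
slot 4 + slot 6 + slot 2: cost 8 + 6 + 7 = 21 ≤ 21, expected clicks 5 + 16 + 8 = 29.
Best is slot 4, slot 6, and slot 2 with total expected clicks 29.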